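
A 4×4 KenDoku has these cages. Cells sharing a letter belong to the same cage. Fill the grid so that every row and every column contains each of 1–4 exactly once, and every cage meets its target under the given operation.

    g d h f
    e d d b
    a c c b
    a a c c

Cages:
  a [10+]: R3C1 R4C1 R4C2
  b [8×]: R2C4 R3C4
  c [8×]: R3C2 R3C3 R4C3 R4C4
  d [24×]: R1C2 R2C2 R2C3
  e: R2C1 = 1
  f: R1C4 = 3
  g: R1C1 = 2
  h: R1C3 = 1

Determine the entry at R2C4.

Cage g is a single given cell; hence R1C1 = 2.
Cage h is given; hence R1C3 = 1.
F is a freebie; hence R1C4 = 3.
Cage e is a single given cell, so R2C1 = 1.
Column 1 already has 2, which forces R4C1 = 4.
4 is placed in row 4, which forces R4C2 = 3.
4 is placed in row 4; hence R4C3 = 2.
Row 4 already has 2, leaving R4C4 = 1.
Row 1 now contains 3, which forces R1C2 = 4.
Cage d has product 24, leaving R2C2 = 2.
The 3 cells of cage d must have product 24, leaving R2C3 = 3.
Row 2 now contains 2, which forces R2C4 = 4.
Column 1 already has 4; hence R3C1 = 3.
The 4 cells of cage c must have product 8, leaving R3C2 = 1.
2 is placed in column 3; hence R3C3 = 4.
Column 4 already has 4, leaving R3C4 = 2.
The full grid is 2 4 1 3 / 1 2 3 4 / 3 1 4 2 / 4 3 2 1.

4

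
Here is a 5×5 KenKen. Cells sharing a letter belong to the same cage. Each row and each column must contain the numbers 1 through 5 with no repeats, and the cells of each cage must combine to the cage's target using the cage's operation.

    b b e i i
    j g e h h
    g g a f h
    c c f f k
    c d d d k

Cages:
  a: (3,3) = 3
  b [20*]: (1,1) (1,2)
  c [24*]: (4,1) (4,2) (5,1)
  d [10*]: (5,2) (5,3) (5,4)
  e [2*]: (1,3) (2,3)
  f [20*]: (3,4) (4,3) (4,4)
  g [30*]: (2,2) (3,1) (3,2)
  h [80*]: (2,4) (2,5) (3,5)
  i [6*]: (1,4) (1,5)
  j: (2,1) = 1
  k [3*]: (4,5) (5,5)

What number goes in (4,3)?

Cage j is given; hence (2,1) = 1.
1 is placed in row 2, so (2,3) = 2.
Cage h has product 80, so (2,4) = 4.
Cage h needs product 80, leaving (2,5) = 5.
A is a freebie, which forces (3,3) = 3.
Cage h has product 80; hence (3,5) = 4.
2 is placed in column 3; hence (1,3) = 1.
Row 2 already has 5, so (2,2) = 3.
Cage f has product 20, leaving (4,3) = 4.
1 is placed in column 3; hence (5,3) = 5.
Cage c needs product 24, which forces (4,1) = 3.
Row 4 already has 4, leaving (4,2) = 2.
Row 4 now contains 3; hence (4,5) = 1.
Cage c has product 24, so (5,1) = 4.
Column 2 now contains 2, which forces (5,2) = 1.
Row 5 already has 1, so (5,4) = 2.
1 is placed in column 5, leaving (5,5) = 3.
Column 1 already has 4, which forces (1,1) = 5.
Cage b needs two cells with product 20, leaving (1,2) = 4.
2 is placed in column 4; hence (1,4) = 3.
Column 5 already has 3, which forces (1,5) = 2.
Cage g needs product 30, leaving (3,1) = 2.
Column 2 now contains 2, which forces (3,2) = 5.
The 3 cells of cage f must have product 20; hence (3,4) = 1.
Row 4 already has 1, leaving (4,4) = 5.
Completed grid: 5 4 1 3 2 / 1 3 2 4 5 / 2 5 3 1 4 / 3 2 4 5 1 / 4 1 5 2 3.

4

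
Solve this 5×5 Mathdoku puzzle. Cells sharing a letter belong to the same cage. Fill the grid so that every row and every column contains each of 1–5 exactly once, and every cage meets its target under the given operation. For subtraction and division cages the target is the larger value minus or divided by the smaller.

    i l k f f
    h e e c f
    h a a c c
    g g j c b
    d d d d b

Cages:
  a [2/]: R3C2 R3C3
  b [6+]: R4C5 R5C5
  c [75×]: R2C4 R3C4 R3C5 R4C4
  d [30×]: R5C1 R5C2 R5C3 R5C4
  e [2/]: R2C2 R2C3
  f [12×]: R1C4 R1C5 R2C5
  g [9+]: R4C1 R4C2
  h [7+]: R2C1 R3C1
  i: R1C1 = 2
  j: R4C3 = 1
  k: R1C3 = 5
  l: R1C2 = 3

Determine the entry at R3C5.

Cage i is a single given cell, so R1C1 = 2.
L is a freebie; hence R1C2 = 3.
K is a freebie; hence R1C3 = 5.
The 4 cells of cage c must have product 75, leaving R3C5 = 5.
J is a freebie, which forces R4C3 = 1.
Cage f needs product 12; hence R2C5 = 3.
Row 2 already has 3, leaving R2C1 = 4.
Row 2 already has 4; hence R2C3 = 2.
The two cells of cage h must have sum 7, which forces R3C1 = 3.
Column 3 already has 2, so R3C3 = 4.
3 is placed in row 3, which forces R3C4 = 1.
Column 1 already has 4; hence R4C1 = 5.
5 is placed in row 4, leaving R4C2 = 4.
5 is placed in row 4; hence R4C4 = 3.
Row 4 already has 4; hence R4C5 = 2.
Column 1 now contains 5, which forces R5C1 = 1.
Column 3 already has 2, which forces R5C3 = 3.
Column 5 already has 2, leaving R5C5 = 4.
Column 4 already has 1, which forces R1C4 = 4.
4 is placed in column 5, leaving R1C5 = 1.
2 is placed in row 2, which forces R2C2 = 1.
Column 4 already has 1, leaving R2C4 = 5.
1 is placed in row 3, so R3C2 = 2.
2 is placed in column 2, leaving R5C2 = 5.
Column 4 now contains 5, leaving R5C4 = 2.
The full grid is 2 3 5 4 1 / 4 1 2 5 3 / 3 2 4 1 5 / 5 4 1 3 2 / 1 5 3 2 4.

5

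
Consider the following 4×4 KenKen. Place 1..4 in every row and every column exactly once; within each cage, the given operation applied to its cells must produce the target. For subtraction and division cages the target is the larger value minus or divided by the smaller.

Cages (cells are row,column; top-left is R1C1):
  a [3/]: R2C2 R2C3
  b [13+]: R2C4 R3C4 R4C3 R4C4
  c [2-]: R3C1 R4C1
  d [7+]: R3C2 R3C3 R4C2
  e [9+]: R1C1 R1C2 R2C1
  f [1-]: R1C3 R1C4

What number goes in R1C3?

2

Cage b needs sum 13, which forces R4C3 = 4.
Column 4 needs a 1, and only R1C4 is open for it.
Cage f's pair has difference 1, so R1C3 = 2.
Cage e needs sum 9, leaving R2C1 = 2.
Row 2 needs a 4, and only R2C4 is open for it.
In row 3, 2 can only go at R3C4, so R3C4 = 2.
Column 4 now contains 2, which forces R4C4 = 3.
The two cells of cage c must have difference 2, which forces R3C1 = 3.
Cage d has sum 7; hence R3C2 = 4.
The 3 cells of cage d must have sum 7, which forces R3C3 = 1.
Row 4 now contains 3, leaving R4C1 = 1.
Row 4 now contains 3; hence R4C2 = 2.
Column 1 already has 3, which forces R1C1 = 4.
4 is placed in column 2; hence R1C2 = 3.
The two cells of cage a must have quotient 3; hence R2C2 = 1.
1 is placed in column 3, leaving R2C3 = 3.
Completed grid: 4 3 2 1 / 2 1 3 4 / 3 4 1 2 / 1 2 4 3.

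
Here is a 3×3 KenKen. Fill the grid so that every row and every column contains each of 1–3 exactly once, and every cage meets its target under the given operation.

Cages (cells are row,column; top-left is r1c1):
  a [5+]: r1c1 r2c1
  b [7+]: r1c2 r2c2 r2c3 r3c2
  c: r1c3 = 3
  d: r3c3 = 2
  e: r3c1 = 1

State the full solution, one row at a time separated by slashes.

Cage c is a single given cell; hence r1c3 = 3.
Cage b needs sum 7, leaving r2c3 = 1.
E is a freebie; hence r3c1 = 1.
Cage d is a single given cell, which forces r3c3 = 2.
Row 1 already has 3, leaving r1c1 = 2.
Cage b needs sum 7, leaving r1c2 = 1.
Cage a needs two cells with sum 5, which forces r2c1 = 3.
Cage b has sum 7, which forces r2c2 = 2.
2 is placed in row 3; hence r3c2 = 3.

2 1 3 / 3 2 1 / 1 3 2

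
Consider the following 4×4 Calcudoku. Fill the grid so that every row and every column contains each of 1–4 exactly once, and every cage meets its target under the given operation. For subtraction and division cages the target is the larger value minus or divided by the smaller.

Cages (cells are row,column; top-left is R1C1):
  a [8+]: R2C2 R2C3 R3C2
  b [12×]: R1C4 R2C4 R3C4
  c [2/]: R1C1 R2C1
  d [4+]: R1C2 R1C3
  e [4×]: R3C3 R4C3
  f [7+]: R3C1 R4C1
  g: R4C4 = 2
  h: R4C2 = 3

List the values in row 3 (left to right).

3 2 4 1

Cage h is a single given cell, leaving R4C2 = 3.
Cage g is given, leaving R4C4 = 2.
Column 2 now contains 3, so R1C2 = 1.
Cage d's pair has sum 4, which forces R1C3 = 3.
Row 1 already has 3, which forces R1C4 = 4.
Column 2 already has 1; hence R2C2 = 4.
Column 3 already has 3, so R2C3 = 2.
Cage f's pair has sum 7, leaving R3C1 = 3.
Column 2 already has 4; hence R3C2 = 2.
Row 3 already has 3; hence R3C4 = 1.
Row 4 now contains 3; hence R4C1 = 4.
Row 4 already has 4; hence R4C3 = 1.
4 is placed in row 1; hence R1C1 = 2.
Row 2 now contains 2, so R2C1 = 1.
1 is placed in column 4, so R2C4 = 3.
Row 3 already has 1, leaving R3C3 = 4.
Filled in: 2 1 3 4 / 1 4 2 3 / 3 2 4 1 / 4 3 1 2.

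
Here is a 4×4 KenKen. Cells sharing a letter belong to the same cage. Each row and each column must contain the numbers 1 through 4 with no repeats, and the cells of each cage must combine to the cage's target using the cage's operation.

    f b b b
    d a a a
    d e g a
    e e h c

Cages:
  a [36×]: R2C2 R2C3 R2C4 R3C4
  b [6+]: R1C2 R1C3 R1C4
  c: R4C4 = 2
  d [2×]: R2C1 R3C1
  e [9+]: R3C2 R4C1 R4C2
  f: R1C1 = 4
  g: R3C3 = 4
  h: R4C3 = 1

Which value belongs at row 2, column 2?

1

Cage f is a single given cell, leaving R1C1 = 4.
Cage g is given, so R3C3 = 4.
Cage a needs product 36, so R3C4 = 3.
Cage h is a single given cell, which forces R4C3 = 1.
Cage c is a single given cell, which forces R4C4 = 2.
Column 4 now contains 2; hence R1C4 = 1.
Column 3 already has 1, which forces R2C3 = 3.
Column 4 now contains 1, leaving R2C4 = 4.
Row 3 already has 3, which forces R3C2 = 2.
Row 4 already has 2, leaving R4C1 = 3.
The 3 cells of cage e must have sum 9; hence R4C2 = 4.
Column 2 now contains 2; hence R1C2 = 3.
Column 3 now contains 3, which forces R1C3 = 2.
Cage d's pair has product 2; hence R2C1 = 2.
Row 2 already has 4, so R2C2 = 1.
Row 3 already has 2; hence R3C1 = 1.
The full grid is 4 3 2 1 / 2 1 3 4 / 1 2 4 3 / 3 4 1 2.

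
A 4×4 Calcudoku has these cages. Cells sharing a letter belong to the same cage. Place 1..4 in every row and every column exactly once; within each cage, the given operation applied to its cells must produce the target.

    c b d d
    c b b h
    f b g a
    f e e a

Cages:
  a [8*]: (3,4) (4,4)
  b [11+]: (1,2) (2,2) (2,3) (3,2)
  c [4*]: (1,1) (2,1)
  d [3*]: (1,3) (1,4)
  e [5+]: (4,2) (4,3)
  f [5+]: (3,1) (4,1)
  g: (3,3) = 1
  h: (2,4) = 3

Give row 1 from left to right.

4 2 3 1

Cage h is a single given cell, leaving (2,4) = 3.
Cage g is given, so (3,3) = 1.
Column 3 now contains 1, so (1,3) = 3.
Column 4 already has 3, so (1,4) = 1.
Row 1 now contains 1, which forces (1,1) = 4.
Row 1 already has 4, which forces (1,2) = 2.
Cage c's pair has product 4, which forces (2,1) = 1.
1 is placed in row 2, so (2,2) = 4.
4 is placed in row 2; hence (2,3) = 2.
Column 2 now contains 4, so (3,2) = 3.
3 is placed in column 2, so (4,2) = 1.
Column 3 already has 2; hence (4,3) = 4.
4 is placed in row 4, so (4,4) = 2.
Row 3 already has 3, leaving (3,1) = 2.
Column 4 now contains 2, leaving (3,4) = 4.
Row 4 now contains 2; hence (4,1) = 3.
Filled in: 4 2 3 1 / 1 4 2 3 / 2 3 1 4 / 3 1 4 2.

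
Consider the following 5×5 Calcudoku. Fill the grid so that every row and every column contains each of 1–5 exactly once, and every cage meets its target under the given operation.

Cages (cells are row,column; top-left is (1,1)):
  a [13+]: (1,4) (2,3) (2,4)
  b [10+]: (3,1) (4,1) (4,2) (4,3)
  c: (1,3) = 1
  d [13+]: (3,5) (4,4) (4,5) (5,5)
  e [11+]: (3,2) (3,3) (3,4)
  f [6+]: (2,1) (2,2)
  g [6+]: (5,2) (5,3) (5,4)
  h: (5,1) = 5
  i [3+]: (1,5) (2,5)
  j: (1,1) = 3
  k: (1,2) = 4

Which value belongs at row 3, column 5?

Cage j is given; hence (1,1) = 3.
Cage k is given, so (1,2) = 4.
C is a freebie, which forces (1,3) = 1.
Row 1 now contains 4; hence (1,4) = 5.
Row 1 already has 1, so (1,5) = 2.
Column 4 already has 5, leaving (2,4) = 3.
2 is placed in column 5; hence (2,5) = 1.
Cage h is given, leaving (5,1) = 5.
Cage f needs two cells with sum 6, leaving (2,1) = 4.
The two cells of cage f must have sum 6, which forces (2,2) = 2.
Cage a has sum 13; hence (2,3) = 5.
Column 2 now contains 2, which forces (3,2) = 5.
The 4 cells of cage d must have sum 13, leaving (4,4) = 1.
1 is placed in column 4, leaving (5,4) = 2.
The 4 cells of cage b must have sum 10, so (3,1) = 1.
The 3 cells of cage e must have sum 11, leaving (3,3) = 2.
2 is placed in column 4, so (3,4) = 4.
Row 3 now contains 4, which forces (3,5) = 3.
Row 4 already has 1, which forces (4,1) = 2.
Row 4 already has 1, so (4,2) = 3.
The 4 cells of cage b must have sum 10, leaving (4,3) = 4.
The 4 cells of cage d must have sum 13, leaving (4,5) = 5.
Cage g needs sum 6; hence (5,2) = 1.
Row 5 now contains 2, leaving (5,3) = 3.
Column 5 now contains 3, leaving (5,5) = 4.
The full grid is 3 4 1 5 2 / 4 2 5 3 1 / 1 5 2 4 3 / 2 3 4 1 5 / 5 1 3 2 4.

3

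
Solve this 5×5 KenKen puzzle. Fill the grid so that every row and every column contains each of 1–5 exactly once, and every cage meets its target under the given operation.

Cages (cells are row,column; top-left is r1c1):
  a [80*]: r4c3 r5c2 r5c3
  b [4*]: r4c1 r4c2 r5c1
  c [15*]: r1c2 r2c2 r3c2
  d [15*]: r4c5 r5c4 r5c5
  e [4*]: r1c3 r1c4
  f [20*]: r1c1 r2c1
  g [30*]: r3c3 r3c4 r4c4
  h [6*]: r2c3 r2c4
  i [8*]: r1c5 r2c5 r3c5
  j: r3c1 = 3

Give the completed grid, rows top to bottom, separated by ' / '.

J is a freebie; hence r3c1 = 3.
The 3 cells of cage a must have product 80, which forces r4c3 = 4.
Cage a needs product 80, which forces r5c2 = 4.
Cage a needs product 80, leaving r5c3 = 5.
4 is placed in column 3; hence r1c3 = 1.
Cage e's pair has product 4, leaving r1c4 = 4.
Row 1 already has 4, which forces r1c5 = 2.
Column 3 now contains 5, leaving r3c3 = 2.
Cage g has product 30; hence r3c4 = 5.
4 is placed in row 4, leaving r4c1 = 1.
Cage b needs product 4, leaving r4c2 = 2.
The 3 cells of cage g must have product 30, which forces r4c4 = 3.
Cage d has product 15, so r4c5 = 5.
The 3 cells of cage b must have product 4, leaving r5c1 = 2.
Column 4 now contains 3, so r5c4 = 1.
Row 5 already has 1, so r5c5 = 3.
Row 1 already has 4, which forces r1c1 = 5.
Row 1 already has 5, which forces r1c2 = 3.
Cage f needs two cells with product 20, so r2c1 = 4.
Column 2 already has 3, so r2c2 = 5.
Column 3 now contains 2; hence r2c3 = 3.
Column 4 now contains 3, so r2c4 = 2.
Row 2 already has 4, so r2c5 = 1.
5 is placed in row 3, leaving r3c2 = 1.
Column 5 now contains 1, which forces r3c5 = 4.

5 3 1 4 2 / 4 5 3 2 1 / 3 1 2 5 4 / 1 2 4 3 5 / 2 4 5 1 3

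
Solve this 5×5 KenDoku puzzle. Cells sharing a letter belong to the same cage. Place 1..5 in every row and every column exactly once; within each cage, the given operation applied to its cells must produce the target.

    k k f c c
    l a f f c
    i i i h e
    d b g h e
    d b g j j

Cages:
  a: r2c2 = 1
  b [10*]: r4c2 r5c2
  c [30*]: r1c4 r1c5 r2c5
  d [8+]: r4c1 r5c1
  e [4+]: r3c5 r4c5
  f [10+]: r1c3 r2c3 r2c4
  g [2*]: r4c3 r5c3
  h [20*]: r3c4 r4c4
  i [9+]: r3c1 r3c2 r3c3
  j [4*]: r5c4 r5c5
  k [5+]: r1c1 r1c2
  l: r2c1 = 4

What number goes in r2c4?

Cage l is given, which forces r2c1 = 4.
Cage a is given, which forces r2c2 = 1.
Row 1 needs a 1, and only r1c1 is open for it.
Cage k's pair has sum 5; hence r1c2 = 4.
In row 4, 4 can only go at r4c4, so r4c4 = 4.
Column 4 already has 4, which forces r3c4 = 5.
Column 4 already has 4, which forces r5c4 = 1.
Cage j needs two cells with product 4, which forces r5c5 = 4.
Cage i has sum 9, so r3c3 = 4.
Cage g needs two cells with product 2; hence r4c3 = 1.
1 is placed in row 4, which forces r4c5 = 3.
1 is placed in row 5, leaving r5c3 = 2.
The 3 cells of cage c must have product 30, which forces r1c4 = 3.
The 3 cells of cage f must have sum 10; hence r2c4 = 2.
2 is placed in row 2; hence r2c5 = 5.
Column 5 now contains 3, so r3c5 = 1.
Row 4 now contains 3, which forces r4c1 = 5.
Cage b needs two cells with product 10, which forces r4c2 = 2.
Cage d needs two cells with sum 8, which forces r5c1 = 3.
Row 5 already has 2; hence r5c2 = 5.
Row 1 already has 3, so r1c3 = 5.
5 is placed in column 5, leaving r1c5 = 2.
Row 2 now contains 5; hence r2c3 = 3.
Column 1 now contains 3, so r3c1 = 2.
2 is placed in column 2, so r3c2 = 3.
Filled in: 1 4 5 3 2 / 4 1 3 2 5 / 2 3 4 5 1 / 5 2 1 4 3 / 3 5 2 1 4.

2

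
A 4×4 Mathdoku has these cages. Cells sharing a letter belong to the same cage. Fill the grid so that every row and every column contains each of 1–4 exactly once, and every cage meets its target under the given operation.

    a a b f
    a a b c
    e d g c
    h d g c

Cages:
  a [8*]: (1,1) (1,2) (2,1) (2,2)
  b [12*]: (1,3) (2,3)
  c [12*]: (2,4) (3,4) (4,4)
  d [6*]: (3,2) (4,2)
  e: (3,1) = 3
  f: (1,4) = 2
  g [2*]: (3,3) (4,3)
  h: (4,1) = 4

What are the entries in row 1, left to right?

Cage f is a single given cell, leaving (1,4) = 2.
E is a freebie; hence (3,1) = 3.
Row 3 already has 3, leaving (3,2) = 2.
2 is placed in row 3, so (3,3) = 1.
Row 3 already has 1, so (3,4) = 4.
H is a freebie; hence (4,1) = 4.
Column 2 already has 2, so (4,2) = 3.
Column 3 already has 1, leaving (4,3) = 2.
3 is placed in row 4, which forces (4,4) = 1.
Column 1 now contains 4, so (1,1) = 1.
The 4 cells of cage a must have product 8; hence (1,2) = 4.
Row 1 already has 4, so (1,3) = 3.
The 4 cells of cage a must have product 8; hence (2,1) = 2.
Cage a has product 8, so (2,2) = 1.
3 is placed in column 3; hence (2,3) = 4.
1 is placed in column 4, so (2,4) = 3.
Completed grid: 1 4 3 2 / 2 1 4 3 / 3 2 1 4 / 4 3 2 1.

1 4 3 2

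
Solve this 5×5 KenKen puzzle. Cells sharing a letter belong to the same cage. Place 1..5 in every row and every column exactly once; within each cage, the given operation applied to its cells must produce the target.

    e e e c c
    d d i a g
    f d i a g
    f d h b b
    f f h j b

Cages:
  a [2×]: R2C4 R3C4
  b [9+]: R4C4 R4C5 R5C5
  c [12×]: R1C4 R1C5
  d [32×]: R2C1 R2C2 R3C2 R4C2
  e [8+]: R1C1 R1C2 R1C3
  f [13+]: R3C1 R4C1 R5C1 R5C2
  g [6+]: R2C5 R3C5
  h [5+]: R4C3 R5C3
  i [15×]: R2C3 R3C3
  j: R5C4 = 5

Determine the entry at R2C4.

Cage d needs product 32, leaving R2C1 = 4.
Cage j is given, leaving R5C4 = 5.
Row 2 needs a 3, and only R2C3 is open for it.
Column 3 now contains 3; hence R3C3 = 5.
Cage f needs sum 13, leaving R4C1 = 5.
Row 1 needs a 5, and only R1C2 is open for it.
Row 2 needs a 5, and only R2C5 is open for it.
Cage g needs two cells with sum 6, leaving R3C5 = 1.
Cage a needs two cells with product 2; hence R2C4 = 1.
Row 3 now contains 1, so R3C1 = 3.
Row 3 now contains 1, so R3C4 = 2.
1 is placed in row 2, so R2C2 = 2.
Row 3 now contains 2, which forces R3C2 = 4.
Cage d has product 32, leaving R4C2 = 1.
1 is placed in row 4; hence R4C3 = 4.
Row 4 now contains 4; hence R4C4 = 3.
Row 4 now contains 3, so R4C5 = 2.
4 is placed in column 2, leaving R5C2 = 3.
Column 3 now contains 4, which forces R5C3 = 1.
Row 5 now contains 3, so R5C5 = 4.
Cage e needs sum 8; hence R1C1 = 1.
Column 3 already has 1, leaving R1C3 = 2.
Column 4 already has 3, leaving R1C4 = 4.
4 is placed in column 5, leaving R1C5 = 3.
1 is placed in row 5, leaving R5C1 = 2.
The full grid is 1 5 2 4 3 / 4 2 3 1 5 / 3 4 5 2 1 / 5 1 4 3 2 / 2 3 1 5 4.

1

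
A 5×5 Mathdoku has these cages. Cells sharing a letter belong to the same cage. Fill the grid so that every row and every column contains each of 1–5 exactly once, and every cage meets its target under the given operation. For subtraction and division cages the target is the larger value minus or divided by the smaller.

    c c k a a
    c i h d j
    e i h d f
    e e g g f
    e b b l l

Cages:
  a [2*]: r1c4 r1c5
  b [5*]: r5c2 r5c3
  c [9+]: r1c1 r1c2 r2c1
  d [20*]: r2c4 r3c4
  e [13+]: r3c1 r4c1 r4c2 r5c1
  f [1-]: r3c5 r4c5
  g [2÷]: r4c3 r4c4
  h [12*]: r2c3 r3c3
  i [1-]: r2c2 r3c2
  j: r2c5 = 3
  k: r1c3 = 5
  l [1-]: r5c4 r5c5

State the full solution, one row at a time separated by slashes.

Cage k is given, leaving r1c3 = 5.
Cage j is a single given cell, which forces r2c5 = 3.
Column 3 already has 5; hence r5c3 = 1.
Row 2 already has 3, so r2c3 = 4.
Row 2 already has 4, so r2c4 = 5.
The two cells of cage h must have product 12, which forces r3c3 = 3.
Column 4 now contains 5, which forces r3c4 = 4.
Column 3 already has 4, which forces r4c3 = 2.
Row 4 now contains 2; hence r4c4 = 1.
Row 5 now contains 1, leaving r5c2 = 5.
Column 4 already has 4, which forces r5c4 = 3.
Column 4 now contains 1, so r1c4 = 2.
Cage a's pair has product 2, which forces r1c5 = 1.
Row 2 now contains 5, so r2c1 = 2.
Row 2 now contains 2, leaving r2c2 = 1.
2 is placed in column 1, leaving r3c1 = 1.
1 is placed in column 2, leaving r3c2 = 2.
Cage f's pair has difference 1, so r3c5 = 5.
Cage f's pair has difference 1, leaving r4c5 = 4.
The 4 cells of cage e must have sum 13, leaving r5c1 = 4.
Column 5 now contains 4, leaving r5c5 = 2.
Column 1 now contains 4, which forces r1c1 = 3.
The 3 cells of cage c must have sum 9, so r1c2 = 4.
The 4 cells of cage e must have sum 13, so r4c1 = 5.
Row 4 now contains 4, which forces r4c2 = 3.

3 4 5 2 1 / 2 1 4 5 3 / 1 2 3 4 5 / 5 3 2 1 4 / 4 5 1 3 2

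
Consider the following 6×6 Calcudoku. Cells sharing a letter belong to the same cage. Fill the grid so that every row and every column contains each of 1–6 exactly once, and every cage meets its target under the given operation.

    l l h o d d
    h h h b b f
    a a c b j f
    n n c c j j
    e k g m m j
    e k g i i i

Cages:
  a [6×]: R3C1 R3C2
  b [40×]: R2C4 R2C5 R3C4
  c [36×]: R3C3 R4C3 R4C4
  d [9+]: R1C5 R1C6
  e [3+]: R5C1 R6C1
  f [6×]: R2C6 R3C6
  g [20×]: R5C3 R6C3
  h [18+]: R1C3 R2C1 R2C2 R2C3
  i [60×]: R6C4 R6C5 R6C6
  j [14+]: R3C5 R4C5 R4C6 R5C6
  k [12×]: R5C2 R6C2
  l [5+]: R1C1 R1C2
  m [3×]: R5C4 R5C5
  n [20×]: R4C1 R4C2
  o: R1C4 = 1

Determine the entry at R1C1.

Cage o is given; hence R1C4 = 1.
Column 4 already has 1; hence R5C4 = 3.
3 is placed in row 5; hence R5C5 = 1.
Row 5 now contains 1; hence R5C1 = 2.
Cage e needs two cells with sum 3, leaving R6C1 = 1.
2 is placed in column 1, so R1C1 = 3.
Cage l's pair has sum 5, so R1C2 = 2.
Column 1 now contains 3, so R3C1 = 6.
Column 2 already has 2, which forces R3C2 = 1.
Column 2 already has 2, so R6C2 = 3.
The two cells of cage k must have product 12, which forces R5C2 = 4.
Row 5 now contains 4, which forces R5C3 = 5.
Row 5 now contains 5, leaving R5C6 = 6.
Column 3 already has 5; hence R6C3 = 4.
4 is placed in column 3, leaving R1C3 = 6.
Cage n's pair has product 20; hence R4C1 = 4.
Column 2 already has 4, which forces R4C2 = 5.
Column 1 now contains 4, which forces R2C1 = 5.
Column 2 already has 5, leaving R2C2 = 6.
Cage h has sum 18, leaving R2C3 = 1.
Cage c needs product 36, leaving R4C4 = 6.
Cage b needs product 40, leaving R3C4 = 5.
Column 4 already has 5, so R6C4 = 2.
Cage i has product 60, leaving R6C5 = 6.
Row 6 already has 2, so R6C6 = 5.
Cage d needs two cells with sum 9, which forces R1C5 = 5.
Column 6 already has 5, so R1C6 = 4.
Column 4 already has 2, leaving R2C4 = 4.
Cage b has product 40, so R2C5 = 2.
Row 2 already has 2, which forces R2C6 = 3.
3 is placed in column 6, so R3C6 = 2.
Column 5 now contains 2, which forces R4C5 = 3.
3 is placed in column 6, so R4C6 = 1.
Row 3 already has 2, which forces R3C3 = 3.
Column 5 now contains 3, so R3C5 = 4.
Row 4 now contains 3, so R4C3 = 2.
Completed grid: 3 2 6 1 5 4 / 5 6 1 4 2 3 / 6 1 3 5 4 2 / 4 5 2 6 3 1 / 2 4 5 3 1 6 / 1 3 4 2 6 5.

3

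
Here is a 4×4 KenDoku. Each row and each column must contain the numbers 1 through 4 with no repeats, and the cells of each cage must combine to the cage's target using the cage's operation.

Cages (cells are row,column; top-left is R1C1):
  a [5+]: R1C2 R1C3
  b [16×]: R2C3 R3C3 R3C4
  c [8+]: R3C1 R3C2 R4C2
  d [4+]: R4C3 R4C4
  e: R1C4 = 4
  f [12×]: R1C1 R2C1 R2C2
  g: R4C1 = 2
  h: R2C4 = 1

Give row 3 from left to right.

3 1 4 2

Cage e is given, so R1C4 = 4.
H is a freebie, leaving R2C4 = 1.
Column 4 already has 4, so R3C4 = 2.
Cage g is given, leaving R4C1 = 2.
Column 4 now contains 1; hence R4C4 = 3.
Cage f has product 12, so R1C1 = 1.
Cage b has product 16, leaving R2C3 = 2.
Cage b has product 16; hence R3C3 = 4.
Row 4 already has 3; hence R4C3 = 1.
Cage a needs two cells with sum 5, leaving R1C2 = 2.
Column 3 already has 2, so R1C3 = 3.
4 is placed in row 3; hence R3C1 = 3.
Cage c has sum 8, so R3C2 = 1.
Row 4 now contains 1, so R4C2 = 4.
Column 1 already has 3, which forces R2C1 = 4.
4 is placed in column 2; hence R2C2 = 3.
Filled in: 1 2 3 4 / 4 3 2 1 / 3 1 4 2 / 2 4 1 3.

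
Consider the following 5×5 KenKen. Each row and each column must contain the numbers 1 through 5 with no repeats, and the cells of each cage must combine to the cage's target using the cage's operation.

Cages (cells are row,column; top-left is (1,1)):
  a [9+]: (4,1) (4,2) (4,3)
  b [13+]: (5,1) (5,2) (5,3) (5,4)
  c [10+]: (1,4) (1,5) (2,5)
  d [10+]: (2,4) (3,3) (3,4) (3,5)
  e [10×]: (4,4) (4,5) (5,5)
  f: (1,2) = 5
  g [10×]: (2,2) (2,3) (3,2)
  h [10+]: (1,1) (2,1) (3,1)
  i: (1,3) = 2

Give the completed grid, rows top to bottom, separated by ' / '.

Cage f is given; hence (1,2) = 5.
Cage i is given, so (1,3) = 2.
Cage g has product 10, so (2,3) = 5.
Row 2 now contains 5, which forces (2,5) = 3.
The 3 cells of cage c must have sum 10, which forces (1,4) = 3.
Cage c needs sum 10, which forces (1,5) = 4.
Cage h has sum 10, so (3,1) = 5.
Row 1 now contains 4, which forces (1,1) = 1.
Cage h has sum 10, which forces (2,1) = 4.
Cage d needs sum 10; hence (3,3) = 3.
3 is placed in column 3, which forces (4,3) = 4.
4 is placed in column 1; hence (5,1) = 3.
Column 3 now contains 4, so (5,3) = 1.
Cage b needs sum 13, which forces (5,4) = 5.
Row 5 already has 5, leaving (5,5) = 2.
Cage d needs sum 10, which forces (2,4) = 2.
The 4 cells of cage d must have sum 10, so (3,4) = 4.
2 is placed in column 5, leaving (3,5) = 1.
Column 1 now contains 3; hence (4,1) = 2.
Cage a has sum 9, leaving (4,2) = 3.
Cage e has product 10; hence (4,4) = 1.
Cage e needs product 10, which forces (4,5) = 5.
1 is placed in row 5; hence (5,2) = 4.
2 is placed in row 2, leaving (2,2) = 1.
1 is placed in row 3, leaving (3,2) = 2.

1 5 2 3 4 / 4 1 5 2 3 / 5 2 3 4 1 / 2 3 4 1 5 / 3 4 1 5 2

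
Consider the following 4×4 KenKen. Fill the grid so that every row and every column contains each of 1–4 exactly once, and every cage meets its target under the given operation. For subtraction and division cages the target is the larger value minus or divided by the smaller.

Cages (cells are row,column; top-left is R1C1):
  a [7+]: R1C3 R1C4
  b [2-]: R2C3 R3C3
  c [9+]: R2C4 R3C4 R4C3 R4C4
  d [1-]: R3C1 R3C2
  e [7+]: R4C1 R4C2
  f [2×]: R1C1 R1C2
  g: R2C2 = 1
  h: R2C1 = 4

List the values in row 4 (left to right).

3 4 2 1

Cage h is a single given cell, which forces R2C1 = 4.
Cage g is a single given cell; hence R2C2 = 1.
Column 1 already has 4, which forces R4C1 = 3.
Row 4 now contains 3, so R4C2 = 4.
Cage f needs two cells with product 2; hence R1C1 = 1.
Column 2 already has 1, so R1C2 = 2.
Cage c has sum 9, so R2C4 = 2.
Column 1 now contains 1, so R3C1 = 2.
Column 2 already has 2, so R3C2 = 3.
The 4 cells of cage c must have sum 9, so R3C4 = 4.
The 4 cells of cage c must have sum 9, so R4C3 = 2.
Cage c needs sum 9; hence R4C4 = 1.
Cage a's pair has sum 7, so R1C3 = 4.
4 is placed in column 4; hence R1C4 = 3.
Row 2 already has 2, so R2C3 = 3.
Row 3 already has 4, so R3C3 = 1.
Filled in: 1 2 4 3 / 4 1 3 2 / 2 3 1 4 / 3 4 2 1.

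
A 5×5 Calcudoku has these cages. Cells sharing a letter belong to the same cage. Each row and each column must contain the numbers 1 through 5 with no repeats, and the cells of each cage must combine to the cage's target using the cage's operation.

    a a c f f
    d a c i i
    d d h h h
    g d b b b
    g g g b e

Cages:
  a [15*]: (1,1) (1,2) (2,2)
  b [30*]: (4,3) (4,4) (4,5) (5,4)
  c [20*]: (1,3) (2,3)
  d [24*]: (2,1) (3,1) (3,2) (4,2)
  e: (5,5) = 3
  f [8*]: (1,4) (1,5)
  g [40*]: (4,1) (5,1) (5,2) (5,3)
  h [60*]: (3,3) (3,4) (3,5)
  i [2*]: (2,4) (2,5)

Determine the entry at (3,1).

Cage e is given, so (5,5) = 3.
{2, 4} are confined to (1,4) and (1,5) in row 1, so (1,3) = 5.
Cage c needs two cells with product 20, so (2,3) = 4.
4 is placed in column 3, which forces (3,3) = 3.
4 is placed in row 2, which forces (2,1) = 3.
Cage a has product 15, which forces (2,2) = 5.
Cage b needs product 30, which forces (4,4) = 3.
Column 1 already has 3; hence (1,1) = 1.
The 3 cells of cage a must have product 15, so (1,2) = 3.
Row 3 needs a 1, and only (3,2) is open for it.
Cage g needs product 40; hence (5,3) = 1.
Column 3 already has 1; hence (4,3) = 2.
Cage b needs product 30, leaving (4,5) = 1.
Cage b has product 30, so (5,4) = 5.
The two cells of cage i must have product 2; hence (2,4) = 1.
Column 5 already has 1, so (2,5) = 2.
Cage d needs product 24; hence (3,1) = 2.
Column 4 already has 5, leaving (3,4) = 4.
The 3 cells of cage h must have product 60, leaving (3,5) = 5.
Cage g needs product 40, so (4,1) = 5.
Row 4 now contains 2, which forces (4,2) = 4.
Column 1 already has 2, leaving (5,1) = 4.
Column 2 already has 4; hence (5,2) = 2.
Column 4 now contains 4, so (1,4) = 2.
2 is placed in column 5, leaving (1,5) = 4.
Completed grid: 1 3 5 2 4 / 3 5 4 1 2 / 2 1 3 4 5 / 5 4 2 3 1 / 4 2 1 5 3.

2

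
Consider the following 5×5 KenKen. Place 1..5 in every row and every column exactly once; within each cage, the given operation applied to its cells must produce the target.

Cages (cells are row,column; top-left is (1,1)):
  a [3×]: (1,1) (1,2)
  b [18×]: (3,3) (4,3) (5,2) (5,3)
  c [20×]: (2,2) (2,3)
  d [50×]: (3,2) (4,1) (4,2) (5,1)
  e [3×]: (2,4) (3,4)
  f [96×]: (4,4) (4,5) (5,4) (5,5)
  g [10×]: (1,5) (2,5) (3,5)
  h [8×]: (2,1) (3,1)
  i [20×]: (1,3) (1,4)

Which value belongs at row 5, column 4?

The 4 cells of cage b must have product 18; hence (5,2) = 3.
The two cells of cage a must have product 3, which forces (1,1) = 3.
Column 2 already has 3, so (1,2) = 1.
Row 1 needs a 2, and only (1,5) is open for it.
The 4 cells of cage f must have product 96, leaving (4,4) = 4.
The 4 cells of cage f must have product 96, so (4,5) = 3.
The 4 cells of cage f must have product 96; hence (5,4) = 2.
Column 5 already has 2, leaving (5,5) = 4.
Cage i's pair has product 20, which forces (1,3) = 4.
Column 4 now contains 4, leaving (1,4) = 5.
Column 3 now contains 4, leaving (2,3) = 5.
Row 2 now contains 5, leaving (2,5) = 1.
Cage b needs product 18, leaving (3,3) = 3.
Row 3 now contains 3; hence (3,4) = 1.
1 is placed in column 5, leaving (3,5) = 5.
The 4 cells of cage b must have product 18; hence (4,3) = 2.
2 is placed in row 5, which forces (5,3) = 1.
Row 2 now contains 5, which forces (2,2) = 4.
Row 2 already has 1, which forces (2,4) = 3.
5 is placed in row 3; hence (3,2) = 2.
Cage d has product 50, leaving (4,1) = 1.
Row 4 already has 2, which forces (4,2) = 5.
Row 5 already has 1, leaving (5,1) = 5.
Row 2 already has 4; hence (2,1) = 2.
Row 3 now contains 2; hence (3,1) = 4.
Filled in: 3 1 4 5 2 / 2 4 5 3 1 / 4 2 3 1 5 / 1 5 2 4 3 / 5 3 1 2 4.

2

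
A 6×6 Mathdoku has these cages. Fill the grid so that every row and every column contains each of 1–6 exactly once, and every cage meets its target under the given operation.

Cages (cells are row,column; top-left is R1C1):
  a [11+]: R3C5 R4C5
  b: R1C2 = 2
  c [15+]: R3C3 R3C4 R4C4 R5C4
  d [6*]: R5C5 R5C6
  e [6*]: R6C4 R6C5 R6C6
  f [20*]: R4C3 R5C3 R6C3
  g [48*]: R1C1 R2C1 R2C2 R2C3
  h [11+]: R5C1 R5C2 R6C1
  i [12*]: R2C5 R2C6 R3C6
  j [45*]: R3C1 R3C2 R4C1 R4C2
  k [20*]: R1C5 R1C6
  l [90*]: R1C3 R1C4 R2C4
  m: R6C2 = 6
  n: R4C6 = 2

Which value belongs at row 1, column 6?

Cage b is given, which forces R1C2 = 2.
N is a freebie, which forces R4C6 = 2.
Cage m is given, leaving R6C2 = 6.
In row 1, 1 can only go at R1C1, so R1C1 = 1.
The 4 cells of cage g must have product 48, leaving R2C2 = 4.
In row 2, 5 can only go at R2C4, so R2C4 = 5.
In row 6, 5 can only go at R6C3, so R6C3 = 5.
In row 6, 4 can only go at R6C1, so R6C1 = 4.
The only place for 5 in row 5 is R5C2.
The 3 cells of cage h must have sum 11, so R5C1 = 2.
Column 1 now contains 2; hence R2C1 = 6.
Cage g needs product 48; hence R2C3 = 2.
Cage i has product 12; hence R3C6 = 4.
The two cells of cage k must have product 20, leaving R1C5 = 4.
Column 6 now contains 4, leaving R1C6 = 5.
Cage c needs sum 15, so R3C4 = 2.
Cage e needs product 6; hence R6C5 = 2.
In row 3, 1 can only go at R3C2, so R3C2 = 1.
Cage j has product 45, so R3C1 = 3.
3 is placed in row 3; hence R3C3 = 6.
Row 3 already has 6, so R3C5 = 5.
The 4 cells of cage j must have product 45, which forces R4C1 = 5.
1 is placed in column 2, which forces R4C2 = 3.
Column 5 now contains 5; hence R4C5 = 6.
Column 5 now contains 6, leaving R5C5 = 1.
Row 5 already has 1, which forces R5C6 = 6.
Column 3 already has 6, leaving R1C3 = 3.
Cage l has product 90, leaving R1C4 = 6.
Column 5 already has 1; hence R2C5 = 3.
Cage i needs product 12, so R2C6 = 1.
Cage f has product 20, which forces R4C3 = 1.
Cage c has sum 15, leaving R4C4 = 4.
Row 5 already has 1, which forces R5C3 = 4.
The 4 cells of cage c must have sum 15, so R5C4 = 3.
Column 4 already has 3, so R6C4 = 1.
Column 6 already has 1, leaving R6C6 = 3.
Filled in: 1 2 3 6 4 5 / 6 4 2 5 3 1 / 3 1 6 2 5 4 / 5 3 1 4 6 2 / 2 5 4 3 1 6 / 4 6 5 1 2 3.

5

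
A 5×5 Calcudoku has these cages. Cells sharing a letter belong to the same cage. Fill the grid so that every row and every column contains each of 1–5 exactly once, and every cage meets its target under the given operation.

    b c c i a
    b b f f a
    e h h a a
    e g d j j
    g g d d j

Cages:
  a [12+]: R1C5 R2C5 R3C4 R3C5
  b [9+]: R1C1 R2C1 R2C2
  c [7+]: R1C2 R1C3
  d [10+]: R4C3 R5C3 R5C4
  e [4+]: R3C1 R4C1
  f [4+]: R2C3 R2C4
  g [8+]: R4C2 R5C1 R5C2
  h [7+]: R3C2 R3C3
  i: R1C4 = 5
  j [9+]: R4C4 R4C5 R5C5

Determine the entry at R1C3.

I is a freebie, so R1C4 = 5.
Cage b needs sum 9, so R1C1 = 2.
Row 1 now contains 2, which forces R1C5 = 1.
Cage b needs sum 9, leaving R2C1 = 5.
The 3 cells of cage b must have sum 9, which forces R2C2 = 2.
2 is placed in row 2, so R2C5 = 4.
In row 3, 1 can only go at R3C1, so R3C1 = 1.
Column 1 already has 1, leaving R4C1 = 3.
Column 1 already has 3; hence R5C1 = 4.
Cage g needs sum 8, so R4C2 = 1.
Cage g needs sum 8, which forces R5C2 = 3.
Row 5 now contains 3, which forces R5C5 = 2.
Column 2 now contains 3, which forces R1C2 = 4.
Cage c's pair has sum 7, leaving R1C3 = 3.
3 is placed in column 3, leaving R2C3 = 1.
Row 2 now contains 1, so R2C4 = 3.
Column 2 now contains 4; hence R3C2 = 5.
3 is placed in column 3, so R3C3 = 2.
Row 3 now contains 2; hence R3C4 = 4.
5 is placed in row 3, leaving R3C5 = 3.
The 3 cells of cage d must have sum 10, so R4C3 = 4.
The 3 cells of cage j must have sum 9, leaving R4C4 = 2.
2 is placed in column 5, leaving R4C5 = 5.
2 is placed in row 5, leaving R5C3 = 5.
2 is placed in row 5, which forces R5C4 = 1.
Filled in: 2 4 3 5 1 / 5 2 1 3 4 / 1 5 2 4 3 / 3 1 4 2 5 / 4 3 5 1 2.

3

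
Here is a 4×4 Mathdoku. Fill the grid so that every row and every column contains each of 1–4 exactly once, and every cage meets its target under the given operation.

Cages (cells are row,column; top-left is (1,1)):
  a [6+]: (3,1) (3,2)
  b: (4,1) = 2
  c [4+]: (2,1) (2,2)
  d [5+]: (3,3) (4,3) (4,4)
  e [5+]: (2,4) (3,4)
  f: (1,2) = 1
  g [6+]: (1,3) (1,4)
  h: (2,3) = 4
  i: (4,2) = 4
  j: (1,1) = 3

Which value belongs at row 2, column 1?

Cage j is a single given cell, leaving (1,1) = 3.
F is a freebie, which forces (1,2) = 1.
Column 1 now contains 3, so (2,1) = 1.
Column 2 already has 1; hence (2,2) = 3.
H is a freebie, leaving (2,3) = 4.
Row 2 already has 4, which forces (2,4) = 2.
Cage b is given, which forces (4,1) = 2.
Cage i is given, which forces (4,2) = 4.
2 is placed in column 4, so (4,4) = 1.
Column 3 already has 4, which forces (1,3) = 2.
2 is placed in column 4, which forces (1,4) = 4.
2 is placed in column 1, so (3,1) = 4.
4 is placed in column 2, which forces (3,2) = 2.
Cage d needs sum 5, which forces (3,3) = 1.
The two cells of cage e must have sum 5, which forces (3,4) = 3.
Row 4 already has 1; hence (4,3) = 3.
Completed grid: 3 1 2 4 / 1 3 4 2 / 4 2 1 3 / 2 4 3 1.

1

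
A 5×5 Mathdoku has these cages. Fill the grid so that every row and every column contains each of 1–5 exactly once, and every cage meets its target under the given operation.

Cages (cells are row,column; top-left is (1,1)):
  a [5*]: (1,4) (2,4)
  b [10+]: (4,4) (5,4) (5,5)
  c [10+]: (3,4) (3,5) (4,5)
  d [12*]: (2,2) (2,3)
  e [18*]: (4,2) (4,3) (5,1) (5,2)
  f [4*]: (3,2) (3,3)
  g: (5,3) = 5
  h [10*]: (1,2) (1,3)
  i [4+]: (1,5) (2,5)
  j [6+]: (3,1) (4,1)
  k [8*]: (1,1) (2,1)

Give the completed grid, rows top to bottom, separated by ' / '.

4 5 2 1 3 / 2 3 4 5 1 / 5 4 1 3 2 / 1 2 3 4 5 / 3 1 5 2 4

G is a freebie, so (5,3) = 5.
The two cells of cage h must have product 10; hence (1,2) = 5.
5 is placed in column 3, so (1,3) = 2.
Row 1 already has 5, which forces (1,4) = 1.
Row 1 already has 1, so (1,5) = 3.
Column 4 already has 1, so (2,4) = 5.
Column 5 now contains 3, which forces (2,5) = 1.
Row 1 now contains 2, which forces (1,1) = 4.
Cage k's pair has product 8; hence (2,1) = 2.
Cage b has sum 10, so (4,4) = 4.
Cage b has sum 10; hence (5,4) = 2.
Cage b needs sum 10, so (5,5) = 4.
Column 4 now contains 4, so (3,4) = 3.
Cage e has product 18, so (4,2) = 2.
The 4 cells of cage e must have product 18; hence (4,3) = 3.
Row 4 already has 2, which forces (4,5) = 5.
The two cells of cage d must have product 12, leaving (2,2) = 3.
3 is placed in column 3, which forces (2,3) = 4.
The two cells of cage j must have sum 6, which forces (3,1) = 5.
4 is placed in column 3, so (3,3) = 1.
Column 5 already has 5, leaving (3,5) = 2.
5 is placed in row 4, leaving (4,1) = 1.
1 is placed in column 1, leaving (5,1) = 3.
3 is placed in column 2, which forces (5,2) = 1.
Row 3 already has 1, leaving (3,2) = 4.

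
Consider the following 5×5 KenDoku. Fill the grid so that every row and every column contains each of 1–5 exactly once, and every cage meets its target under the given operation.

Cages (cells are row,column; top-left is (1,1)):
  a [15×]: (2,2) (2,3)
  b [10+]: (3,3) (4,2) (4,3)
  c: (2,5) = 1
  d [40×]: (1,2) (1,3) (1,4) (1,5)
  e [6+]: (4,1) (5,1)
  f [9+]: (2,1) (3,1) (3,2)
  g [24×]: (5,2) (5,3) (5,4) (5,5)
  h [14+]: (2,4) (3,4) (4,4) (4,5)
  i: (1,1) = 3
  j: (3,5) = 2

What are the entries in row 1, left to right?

I is a freebie, so (1,1) = 3.
C is a freebie, so (2,5) = 1.
J is a freebie; hence (3,5) = 2.
Row 5 needs a 5, and only (5,1) is open for it.
Cage e needs two cells with sum 6, which forces (4,1) = 1.
The 3 cells of cage f must have sum 9, which forces (2,1) = 2.
Column 1 already has 1, leaving (3,1) = 4.
Cage f has sum 9, which forces (3,2) = 3.
Column 2 already has 3; hence (2,2) = 5.
The two cells of cage a must have product 15, which forces (2,3) = 3.
3 is placed in row 2, which forces (2,4) = 4.
Cage b has sum 10; hence (3,3) = 1.
Row 3 already has 1, which forces (3,4) = 5.
The 3 cells of cage b must have sum 10; hence (4,2) = 4.
Cage b needs sum 10, leaving (4,3) = 5.
Column 4 already has 5; hence (4,4) = 2.
Row 4 now contains 4, so (4,5) = 3.
3 is placed in column 5, which forces (5,5) = 4.
Cage d has product 40, leaving (1,2) = 2.
Cage d has product 40, so (1,3) = 4.
Column 4 now contains 2, leaving (1,4) = 1.
Column 5 already has 4; hence (1,5) = 5.
Cage g has product 24; hence (5,2) = 1.
Row 5 already has 4, so (5,3) = 2.
The 4 cells of cage g must have product 24, leaving (5,4) = 3.
Completed grid: 3 2 4 1 5 / 2 5 3 4 1 / 4 3 1 5 2 / 1 4 5 2 3 / 5 1 2 3 4.

3 2 4 1 5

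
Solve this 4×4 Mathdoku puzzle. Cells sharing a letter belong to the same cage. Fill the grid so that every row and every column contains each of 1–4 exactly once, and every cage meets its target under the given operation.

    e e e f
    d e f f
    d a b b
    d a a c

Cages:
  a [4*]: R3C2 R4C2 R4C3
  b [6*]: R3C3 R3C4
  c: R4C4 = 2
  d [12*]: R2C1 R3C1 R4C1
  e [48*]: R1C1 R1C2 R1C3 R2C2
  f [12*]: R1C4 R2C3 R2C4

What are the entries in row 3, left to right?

C is a freebie, which forces R4C4 = 2.
Cage a needs product 4, which forces R3C2 = 1.
Cage b's pair has product 6, which forces R3C3 = 2.
Column 4 now contains 2, so R3C4 = 3.
Cage a needs product 4, leaving R4C2 = 4.
2 is placed in row 4; hence R4C3 = 1.
Cage e needs product 48; hence R1C1 = 2.
Column 2 now contains 4, which forces R1C2 = 3.
The 4 cells of cage e must have product 48; hence R1C3 = 4.
Row 1 already has 4, so R1C4 = 1.
Cage d has product 12, so R2C1 = 1.
Column 2 now contains 4, so R2C2 = 2.
The 3 cells of cage f must have product 12, leaving R2C3 = 3.
Column 4 now contains 1, so R2C4 = 4.
Row 3 already has 3, which forces R3C1 = 4.
Row 4 already has 1, so R4C1 = 3.
Completed grid: 2 3 4 1 / 1 2 3 4 / 4 1 2 3 / 3 4 1 2.

4 1 2 3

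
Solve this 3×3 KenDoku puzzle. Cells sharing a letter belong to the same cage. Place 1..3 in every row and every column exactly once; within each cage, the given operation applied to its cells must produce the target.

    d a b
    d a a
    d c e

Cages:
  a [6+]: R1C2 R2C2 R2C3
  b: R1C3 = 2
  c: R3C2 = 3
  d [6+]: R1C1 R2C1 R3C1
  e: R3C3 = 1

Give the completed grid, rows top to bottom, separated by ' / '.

Cage b is given, leaving R1C3 = 2.
Cage c is a single given cell, which forces R3C2 = 3.
Cage e is given, which forces R3C3 = 1.
Column 2 already has 3; hence R1C2 = 1.
Cage a needs sum 6, so R2C2 = 2.
Column 3 now contains 1, leaving R2C3 = 3.
Row 3 now contains 1, leaving R3C1 = 2.
Row 1 already has 1, so R1C1 = 3.
3 is placed in row 2, leaving R2C1 = 1.

3 1 2 / 1 2 3 / 2 3 1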